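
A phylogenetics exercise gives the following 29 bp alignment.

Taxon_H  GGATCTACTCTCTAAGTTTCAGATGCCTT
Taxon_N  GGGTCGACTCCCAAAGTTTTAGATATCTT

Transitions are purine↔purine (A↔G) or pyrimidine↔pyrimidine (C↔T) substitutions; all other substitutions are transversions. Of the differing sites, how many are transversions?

2

Differing sites — 3:A/G (Ti); 6:T/G (Tv); 11:T/C (Ti); 13:T/A (Tv); 20:C/T (Ti); 25:G/A (Ti); 26:C/T (Ti).
Of the 7 differences, 5 transitions and 2 transversions, so the answer is 2.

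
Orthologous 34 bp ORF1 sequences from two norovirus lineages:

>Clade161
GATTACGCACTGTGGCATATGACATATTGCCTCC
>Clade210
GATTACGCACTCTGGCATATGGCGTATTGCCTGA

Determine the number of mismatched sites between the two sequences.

5

The sequences differ at positions 12 (G/C), 22 (A/G), 24 (A/G), 33 (C/G), 34 (C/A).
That gives 5 mismatches out of 34 aligned sites, so the Hamming distance is 5.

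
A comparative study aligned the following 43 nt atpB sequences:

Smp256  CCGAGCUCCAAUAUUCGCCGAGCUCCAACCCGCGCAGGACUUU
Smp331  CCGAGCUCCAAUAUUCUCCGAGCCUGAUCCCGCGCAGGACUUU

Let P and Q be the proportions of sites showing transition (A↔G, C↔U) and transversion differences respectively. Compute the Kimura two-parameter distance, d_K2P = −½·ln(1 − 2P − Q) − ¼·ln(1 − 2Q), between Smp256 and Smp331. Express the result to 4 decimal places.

0.1264

Differing sites — 17:G/U (Tv); 24:U/C (Ti); 25:C/U (Ti); 26:C/G (Tv); 28:A/U (Tv).
Of the 5 differences, 2 transitions and 3 transversions over 43 sites: P = 2/43 = 0.046512, Q = 3/43 = 0.069767.
d = −0.5·ln(0.837209) − 0.25·ln(0.860466) = −0.5·(-0.177682) − 0.25·(-0.150281) = 0.1264.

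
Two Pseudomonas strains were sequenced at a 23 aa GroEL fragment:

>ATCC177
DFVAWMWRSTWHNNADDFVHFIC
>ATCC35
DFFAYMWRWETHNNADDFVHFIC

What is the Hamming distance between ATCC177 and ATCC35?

5

Differing sites — 3:V/F; 5:W/Y; 9:S/W; 10:T/E; 11:W/T.
That gives 5 mismatches out of 23 aligned sites, so the Hamming distance is 5.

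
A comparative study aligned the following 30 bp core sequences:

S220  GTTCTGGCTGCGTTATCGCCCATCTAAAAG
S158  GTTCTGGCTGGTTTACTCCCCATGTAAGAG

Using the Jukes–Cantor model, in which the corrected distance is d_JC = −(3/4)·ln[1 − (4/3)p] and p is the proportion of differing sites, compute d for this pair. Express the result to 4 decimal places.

0.2795

The sequences differ at positions 11 (C/G), 12 (G/T), 16 (T/C), 17 (C/T), 18 (G/C), 24 (C/G), 28 (A/G).
p = 7/30 = 0.233333.
d = −0.75 · ln(1 − (4/3)·0.233333) = −0.75 · ln(0.688889) = −0.75 · (-0.372675) = 0.2795.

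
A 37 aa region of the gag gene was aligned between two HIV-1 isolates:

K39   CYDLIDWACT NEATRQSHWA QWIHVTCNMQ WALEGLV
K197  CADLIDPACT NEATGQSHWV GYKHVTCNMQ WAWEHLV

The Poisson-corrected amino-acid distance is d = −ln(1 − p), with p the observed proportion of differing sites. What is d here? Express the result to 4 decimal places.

Mismatches occur at site 2 (Y↔A), site 7 (W↔P), site 15 (R↔G), site 20 (A↔V), site 21 (Q↔G), site 22 (W↔Y), site 23 (I↔K), site 33 (L↔W), site 35 (G↔H).
p = 9/37 = 0.243243.
d = −ln(1 − 0.243243) = −ln(0.756757) = 0.2787.

0.2787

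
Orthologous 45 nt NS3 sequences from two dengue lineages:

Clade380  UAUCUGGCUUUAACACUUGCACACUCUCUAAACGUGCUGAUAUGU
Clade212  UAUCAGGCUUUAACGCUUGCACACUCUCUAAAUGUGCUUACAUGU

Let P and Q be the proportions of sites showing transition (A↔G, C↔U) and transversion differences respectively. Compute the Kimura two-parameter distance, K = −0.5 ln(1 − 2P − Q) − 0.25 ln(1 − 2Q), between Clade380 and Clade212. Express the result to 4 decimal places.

0.1211

Mismatches occur at site 5 (U→A, transversion), site 15 (A→G, transition), site 33 (C→U, transition), site 39 (G→U, transversion), site 41 (U→C, transition).
Of the 5 differences, 3 transitions and 2 transversions over 45 sites: P = 3/45 = 0.066667, Q = 2/45 = 0.044444.
d = −0.5·ln(0.822222) − 0.25·ln(0.911112) = −0.5·(-0.195745) − 0.25·(-0.093089) = 0.1211.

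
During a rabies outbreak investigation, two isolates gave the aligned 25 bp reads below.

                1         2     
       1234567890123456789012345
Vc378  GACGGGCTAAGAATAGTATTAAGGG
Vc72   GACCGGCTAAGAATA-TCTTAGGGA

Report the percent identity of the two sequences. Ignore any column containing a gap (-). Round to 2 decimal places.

83.33%

Excluding the 1 gap column leaves 24 comparable sites.
Mismatches occur at site 4 (G↔C), site 18 (A↔C), site 22 (A↔G), site 25 (G↔A).
20 of the 24 comparable sites match, so the percent identity is 20/24 × 100 = 83.33%.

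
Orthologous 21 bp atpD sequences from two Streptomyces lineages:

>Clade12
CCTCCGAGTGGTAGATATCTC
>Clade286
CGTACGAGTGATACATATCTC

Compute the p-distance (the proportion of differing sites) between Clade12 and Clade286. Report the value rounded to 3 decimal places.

Mismatches occur at site 2 (C/G), site 4 (C/A), site 11 (G/A), site 14 (G/C).
There are 4 differences over 21 sites, so p = 4/21 = 0.190.

0.190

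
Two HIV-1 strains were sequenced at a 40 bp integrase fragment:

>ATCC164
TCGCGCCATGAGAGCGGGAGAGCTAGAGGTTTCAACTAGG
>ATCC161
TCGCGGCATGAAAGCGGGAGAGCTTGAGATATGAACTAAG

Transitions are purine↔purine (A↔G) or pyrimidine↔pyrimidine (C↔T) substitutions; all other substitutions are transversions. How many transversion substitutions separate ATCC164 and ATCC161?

4

Differing sites — 6:C/G (Tv); 12:G/A (Ti); 25:A/T (Tv); 29:G/A (Ti); 31:T/A (Tv); 33:C/G (Tv); 39:G/A (Ti).
Of the 7 differences, 3 transitions and 4 transversions, so the answer is 4.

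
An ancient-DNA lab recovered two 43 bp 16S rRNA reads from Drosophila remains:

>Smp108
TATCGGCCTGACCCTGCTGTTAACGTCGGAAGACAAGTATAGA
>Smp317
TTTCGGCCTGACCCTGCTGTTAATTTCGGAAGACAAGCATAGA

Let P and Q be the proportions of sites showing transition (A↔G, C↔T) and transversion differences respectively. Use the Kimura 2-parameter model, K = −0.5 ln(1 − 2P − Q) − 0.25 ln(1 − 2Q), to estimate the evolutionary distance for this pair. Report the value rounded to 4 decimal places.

0.0996

Differing sites — 2:A/T (Tv); 24:C/T (Ti); 25:G/T (Tv); 38:T/C (Ti).
Of the 4 differences, 2 transitions and 2 transversions over 43 sites: P = 2/43 = 0.046512, Q = 2/43 = 0.046512.
d = −0.5·ln(0.860464) − 0.25·ln(0.906976) = −0.5·(-0.150284) − 0.25·(-0.097639) = 0.0996.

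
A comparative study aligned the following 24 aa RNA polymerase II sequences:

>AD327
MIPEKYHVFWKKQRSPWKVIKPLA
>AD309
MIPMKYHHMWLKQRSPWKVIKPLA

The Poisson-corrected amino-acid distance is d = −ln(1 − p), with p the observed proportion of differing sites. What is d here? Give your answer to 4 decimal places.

The sequences differ at positions 4 (E/M), 8 (V/H), 9 (F/M), 11 (K/L).
p = 4/24 = 0.166667.
d = −ln(1 − 0.166667) = −ln(0.833333) = 0.1823.

0.1823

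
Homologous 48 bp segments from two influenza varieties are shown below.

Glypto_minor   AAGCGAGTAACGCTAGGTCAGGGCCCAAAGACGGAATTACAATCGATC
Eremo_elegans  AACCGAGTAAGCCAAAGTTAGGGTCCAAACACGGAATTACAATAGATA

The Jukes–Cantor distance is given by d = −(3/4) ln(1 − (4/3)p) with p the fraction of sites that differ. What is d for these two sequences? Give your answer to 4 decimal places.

0.2441

Mismatches occur at site 3 (G→C), site 11 (C→G), site 12 (G→C), site 14 (T→A), site 16 (G→A), site 19 (C→T), site 24 (C→T), site 30 (G→C), site 44 (C→A), site 48 (C→A).
p = 10/48 = 0.208333.
d = −0.75 · ln(1 − (4/3)·0.208333) = −0.75 · ln(0.722223) = −0.75 · (-0.325421) = 0.2441.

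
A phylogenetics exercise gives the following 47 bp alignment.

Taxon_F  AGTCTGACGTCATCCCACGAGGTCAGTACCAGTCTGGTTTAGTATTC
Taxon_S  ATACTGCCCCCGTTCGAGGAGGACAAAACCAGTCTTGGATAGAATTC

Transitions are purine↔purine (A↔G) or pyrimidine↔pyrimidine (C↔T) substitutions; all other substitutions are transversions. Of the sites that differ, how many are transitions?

The sequences differ at positions 2 (G/T, transversion), 3 (T/A, transversion), 7 (A/C, transversion), 9 (G/C, transversion), 10 (T/C, transition), 12 (A/G, transition), 14 (C/T, transition), 16 (C/G, transversion), 18 (C/G, transversion), 23 (T/A, transversion), 26 (G/A, transition), 27 (T/A, transversion), 36 (G/T, transversion), 38 (T/G, transversion), 39 (T/A, transversion), 43 (T/A, transversion).
Of the 16 differences, 4 transitions and 12 transversions, so the answer is 4.

4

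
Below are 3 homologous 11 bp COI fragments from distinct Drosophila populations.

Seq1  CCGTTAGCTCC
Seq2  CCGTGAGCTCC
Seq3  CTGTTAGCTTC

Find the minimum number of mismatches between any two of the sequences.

1

Pairwise Hamming distances:
  Seq1 vs Seq2: 1
  Seq1 vs Seq3: 2
  Seq2 vs Seq3: 3
The smallest is 1, between Seq1 and Seq2.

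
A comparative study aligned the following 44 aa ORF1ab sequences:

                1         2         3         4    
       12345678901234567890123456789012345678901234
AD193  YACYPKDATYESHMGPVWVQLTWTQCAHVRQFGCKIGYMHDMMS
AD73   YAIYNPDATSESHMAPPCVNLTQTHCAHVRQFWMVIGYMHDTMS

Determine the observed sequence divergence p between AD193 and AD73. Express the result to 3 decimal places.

Differing sites — 3:C/I; 5:P/N; 6:K/P; 10:Y/S; 15:G/A; 17:V/P; 18:W/C; 20:Q/N; 23:W/Q; 25:Q/H; 33:G/W; 34:C/M; 35:K/V; 42:M/T.
There are 14 differences over 44 sites, so p = 14/44 = 0.318.

0.318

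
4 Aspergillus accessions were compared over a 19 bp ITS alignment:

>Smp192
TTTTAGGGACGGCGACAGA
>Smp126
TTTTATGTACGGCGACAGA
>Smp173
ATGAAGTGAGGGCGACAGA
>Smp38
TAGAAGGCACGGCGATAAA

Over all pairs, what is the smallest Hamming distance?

2

Pairwise Hamming distances:
  Smp192 vs Smp126: 2
  Smp192 vs Smp173: 5
  Smp192 vs Smp38: 6
  Smp126 vs Smp173: 7
  Smp126 vs Smp38: 7
  Smp173 vs Smp38: 7
The smallest is 2, between Smp192 and Smp126.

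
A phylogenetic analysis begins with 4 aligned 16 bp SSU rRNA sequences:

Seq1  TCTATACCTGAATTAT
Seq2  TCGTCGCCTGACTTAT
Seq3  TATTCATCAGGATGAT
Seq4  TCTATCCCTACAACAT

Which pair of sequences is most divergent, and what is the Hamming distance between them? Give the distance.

Pairwise Hamming distances:
  Seq1 vs Seq2: 5
  Seq1 vs Seq3: 7
  Seq1 vs Seq4: 5
  Seq2 vs Seq3: 8
  Seq2 vs Seq4: 9
  Seq3 vs Seq4: 10
The largest is 10, between Seq3 and Seq4.

10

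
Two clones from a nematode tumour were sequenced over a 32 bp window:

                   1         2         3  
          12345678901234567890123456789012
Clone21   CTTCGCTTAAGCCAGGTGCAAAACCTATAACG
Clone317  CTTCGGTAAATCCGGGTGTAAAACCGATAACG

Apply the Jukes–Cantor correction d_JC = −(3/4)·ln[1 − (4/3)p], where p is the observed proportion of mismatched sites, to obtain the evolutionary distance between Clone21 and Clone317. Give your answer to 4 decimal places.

Differing sites — 6:C/G; 8:T/A; 11:G/T; 14:A/G; 19:C/T; 26:T/G.
p = 6/32 = 0.187500.
d = −0.75 · ln(1 − (4/3)·0.187500) = −0.75 · ln(0.750000) = −0.75 · (-0.287682) = 0.2158.

0.2158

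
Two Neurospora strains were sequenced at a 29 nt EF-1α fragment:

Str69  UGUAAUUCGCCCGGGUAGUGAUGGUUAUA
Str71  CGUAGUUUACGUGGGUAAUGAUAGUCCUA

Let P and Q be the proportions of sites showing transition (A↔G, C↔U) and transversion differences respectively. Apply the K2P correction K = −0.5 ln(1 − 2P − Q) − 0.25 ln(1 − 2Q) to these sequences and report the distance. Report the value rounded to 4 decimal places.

Differing sites — 1:U/C (Ti); 5:A/G (Ti); 8:C/U (Ti); 9:G/A (Ti); 11:C/G (Tv); 12:C/U (Ti); 18:G/A (Ti); 23:G/A (Ti); 26:U/C (Ti); 27:A/C (Tv).
Of the 10 differences, 8 transitions and 2 transversions over 29 sites: P = 8/29 = 0.275862, Q = 2/29 = 0.068966.
d = −0.5·ln(0.379310) − 0.25·ln(0.862068) = −0.5·(-0.969401) − 0.25·(-0.148421) = 0.5218.

0.5218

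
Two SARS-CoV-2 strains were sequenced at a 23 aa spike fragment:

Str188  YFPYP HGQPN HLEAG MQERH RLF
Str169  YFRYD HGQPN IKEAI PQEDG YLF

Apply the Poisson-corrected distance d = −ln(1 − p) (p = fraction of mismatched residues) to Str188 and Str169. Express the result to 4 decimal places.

0.4964

Mismatches occur at site 3 (P↔R), site 5 (P↔D), site 11 (H↔I), site 12 (L↔K), site 15 (G↔I), site 16 (M↔P), site 19 (R↔D), site 20 (H↔G), site 21 (R↔Y).
p = 9/23 = 0.391304.
d = −ln(1 − 0.391304) = −ln(0.608696) = 0.4964.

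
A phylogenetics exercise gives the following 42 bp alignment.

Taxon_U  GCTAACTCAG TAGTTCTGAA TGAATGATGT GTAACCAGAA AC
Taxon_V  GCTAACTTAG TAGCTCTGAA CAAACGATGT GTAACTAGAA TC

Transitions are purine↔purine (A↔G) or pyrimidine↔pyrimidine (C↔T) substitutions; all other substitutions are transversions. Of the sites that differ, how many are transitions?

6

The sequences differ at positions 8 (C/T, transition), 14 (T/C, transition), 21 (T/C, transition), 22 (G/A, transition), 25 (T/C, transition), 36 (C/T, transition), 41 (A/T, transversion).
Of the 7 differences, 6 transitions and 1 transversion, so the answer is 6.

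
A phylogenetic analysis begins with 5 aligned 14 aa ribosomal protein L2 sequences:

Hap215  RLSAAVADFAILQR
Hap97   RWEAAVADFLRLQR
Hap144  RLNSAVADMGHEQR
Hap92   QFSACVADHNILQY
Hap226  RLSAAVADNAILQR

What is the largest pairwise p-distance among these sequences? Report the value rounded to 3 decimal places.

0.714

Pairwise Hamming distances:
  Hap215 vs Hap97: 4
  Hap215 vs Hap144: 6
  Hap215 vs Hap92: 6
  Hap215 vs Hap226: 1
  Hap97 vs Hap144: 7
  Hap97 vs Hap92: 8
  Hap97 vs Hap226: 5
  Hap144 vs Hap92: 10
  Hap144 vs Hap226: 6
  Hap92 vs Hap226: 6
The largest is 10 mismatches, between Hap144 and Hap92; p = 10/14 = 0.714.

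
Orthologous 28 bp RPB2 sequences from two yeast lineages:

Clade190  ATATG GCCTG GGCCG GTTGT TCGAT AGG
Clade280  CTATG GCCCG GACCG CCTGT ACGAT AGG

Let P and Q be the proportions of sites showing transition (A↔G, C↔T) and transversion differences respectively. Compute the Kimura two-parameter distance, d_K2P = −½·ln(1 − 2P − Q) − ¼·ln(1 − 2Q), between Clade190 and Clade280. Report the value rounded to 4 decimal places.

Differing sites — 1:A/C (Tv); 9:T/C (Ti); 12:G/A (Ti); 16:G/C (Tv); 17:T/C (Ti); 21:T/A (Tv).
Of the 6 differences, 3 transitions and 3 transversions over 28 sites: P = 3/28 = 0.107143, Q = 3/28 = 0.107143.
d = −0.5·ln(0.678571) − 0.25·ln(0.785714) = −0.5·(-0.387766) − 0.25·(-0.241162) = 0.2542.

0.2542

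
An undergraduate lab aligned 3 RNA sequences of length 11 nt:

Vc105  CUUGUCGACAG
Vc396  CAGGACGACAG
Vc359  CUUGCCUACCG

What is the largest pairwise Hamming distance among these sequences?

Pairwise Hamming distances:
  Vc105 vs Vc396: 3
  Vc105 vs Vc359: 3
  Vc396 vs Vc359: 5
The largest is 5, between Vc396 and Vc359.

5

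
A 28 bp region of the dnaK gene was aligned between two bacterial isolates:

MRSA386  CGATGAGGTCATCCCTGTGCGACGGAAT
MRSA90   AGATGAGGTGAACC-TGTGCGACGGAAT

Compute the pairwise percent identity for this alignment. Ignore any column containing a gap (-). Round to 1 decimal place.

88.9%

Excluding the 1 gap column leaves 27 comparable sites.
Differing sites — 1:C/A; 10:C/G; 12:T/A.
24 of the 27 comparable sites match, so the percent identity is 24/27 × 100 = 88.9%.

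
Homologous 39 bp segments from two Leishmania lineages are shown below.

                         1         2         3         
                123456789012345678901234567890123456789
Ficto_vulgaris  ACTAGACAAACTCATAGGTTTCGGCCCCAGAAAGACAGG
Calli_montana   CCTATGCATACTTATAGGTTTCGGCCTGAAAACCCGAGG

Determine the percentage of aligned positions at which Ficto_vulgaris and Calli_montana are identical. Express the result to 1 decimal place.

69.2%

Mismatches occur at site 1 (A↔C), site 5 (G↔T), site 6 (A↔G), site 9 (A↔T), site 13 (C↔T), site 27 (C↔T), site 28 (C↔G), site 30 (G↔A), site 33 (A↔C), site 34 (G↔C), site 35 (A↔C), site 36 (C↔G).
27 of the 39 sites match, so the percent identity is 27/39 × 100 = 69.2%.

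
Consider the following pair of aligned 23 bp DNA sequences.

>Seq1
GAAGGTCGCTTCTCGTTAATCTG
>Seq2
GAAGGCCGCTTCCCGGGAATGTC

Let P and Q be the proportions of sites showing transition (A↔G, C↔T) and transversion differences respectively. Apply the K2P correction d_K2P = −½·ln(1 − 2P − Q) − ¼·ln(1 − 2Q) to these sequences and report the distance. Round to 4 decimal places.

The sequences differ at positions 6 (T/C, transition), 13 (T/C, transition), 16 (T/G, transversion), 17 (T/G, transversion), 21 (C/G, transversion), 23 (G/C, transversion).
Of the 6 differences, 2 transitions and 4 transversions over 23 sites: P = 2/23 = 0.086957, Q = 4/23 = 0.173913.
d = −0.5·ln(0.652173) − 0.25·ln(0.652174) = −0.5·(-0.427445) − 0.25·(-0.427444) = 0.3206.

0.3206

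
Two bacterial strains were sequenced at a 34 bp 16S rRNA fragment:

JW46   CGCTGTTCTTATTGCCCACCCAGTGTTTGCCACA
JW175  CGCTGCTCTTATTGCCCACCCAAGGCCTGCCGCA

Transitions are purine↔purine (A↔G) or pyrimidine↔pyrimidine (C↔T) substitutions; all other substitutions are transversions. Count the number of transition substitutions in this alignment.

The sequences differ at positions 6 (T/C, transition), 23 (G/A, transition), 24 (T/G, transversion), 26 (T/C, transition), 27 (T/C, transition), 32 (A/G, transition).
Of the 6 differences, 5 transitions and 1 transversion, so the answer is 5.

5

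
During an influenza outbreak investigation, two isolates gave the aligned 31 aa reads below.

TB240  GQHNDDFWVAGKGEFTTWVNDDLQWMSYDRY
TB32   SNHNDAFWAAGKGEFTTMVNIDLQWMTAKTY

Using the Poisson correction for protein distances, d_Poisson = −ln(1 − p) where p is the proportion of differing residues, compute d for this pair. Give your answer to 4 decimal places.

Mismatches occur at site 1 (G/S), site 2 (Q/N), site 6 (D/A), site 9 (V/A), site 18 (W/M), site 21 (D/I), site 27 (S/T), site 28 (Y/A), site 29 (D/K), site 30 (R/T).
p = 10/31 = 0.322581.
d = −ln(1 − 0.322581) = −ln(0.677419) = 0.3895.

0.3895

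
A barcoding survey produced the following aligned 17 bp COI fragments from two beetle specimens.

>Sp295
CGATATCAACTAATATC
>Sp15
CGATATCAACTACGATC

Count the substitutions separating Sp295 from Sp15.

The sequences differ at positions 13 (A/C), 14 (T/G).
That gives 2 mismatches out of 17 aligned sites, so the Hamming distance is 2.

2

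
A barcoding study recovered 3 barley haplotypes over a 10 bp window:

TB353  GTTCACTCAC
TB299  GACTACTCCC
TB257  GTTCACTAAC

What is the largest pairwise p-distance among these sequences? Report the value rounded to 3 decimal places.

0.500

Pairwise Hamming distances:
  TB353 vs TB299: 4
  TB353 vs TB257: 1
  TB299 vs TB257: 5
The largest is 5 mismatches, between TB299 and TB257; p = 5/10 = 0.500.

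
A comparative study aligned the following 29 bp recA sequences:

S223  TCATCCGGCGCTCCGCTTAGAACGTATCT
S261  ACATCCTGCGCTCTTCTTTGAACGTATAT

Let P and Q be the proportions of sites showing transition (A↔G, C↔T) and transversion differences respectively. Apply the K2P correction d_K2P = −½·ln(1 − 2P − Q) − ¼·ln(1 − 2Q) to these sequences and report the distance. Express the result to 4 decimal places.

0.2438

The sequences differ at positions 1 (T/A, transversion), 7 (G/T, transversion), 14 (C/T, transition), 15 (G/T, transversion), 19 (A/T, transversion), 28 (C/A, transversion).
Of the 6 differences, 1 transition and 5 transversions over 29 sites: P = 1/29 = 0.034483, Q = 5/29 = 0.172414.
d = −0.5·ln(0.758620) − 0.25·ln(0.655172) = −0.5·(-0.276254) − 0.25·(-0.422857) = 0.2438.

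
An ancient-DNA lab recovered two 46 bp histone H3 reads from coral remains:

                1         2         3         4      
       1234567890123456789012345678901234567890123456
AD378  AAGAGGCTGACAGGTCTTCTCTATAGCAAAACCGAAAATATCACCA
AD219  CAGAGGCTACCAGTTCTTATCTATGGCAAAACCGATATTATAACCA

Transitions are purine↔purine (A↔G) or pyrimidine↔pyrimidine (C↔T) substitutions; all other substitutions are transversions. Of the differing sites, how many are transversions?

7

The sequences differ at positions 1 (A/C, transversion), 9 (G/A, transition), 10 (A/C, transversion), 14 (G/T, transversion), 19 (C/A, transversion), 25 (A/G, transition), 36 (A/T, transversion), 38 (A/T, transversion), 42 (C/A, transversion).
Of the 9 differences, 2 transitions and 7 transversions, so the answer is 7.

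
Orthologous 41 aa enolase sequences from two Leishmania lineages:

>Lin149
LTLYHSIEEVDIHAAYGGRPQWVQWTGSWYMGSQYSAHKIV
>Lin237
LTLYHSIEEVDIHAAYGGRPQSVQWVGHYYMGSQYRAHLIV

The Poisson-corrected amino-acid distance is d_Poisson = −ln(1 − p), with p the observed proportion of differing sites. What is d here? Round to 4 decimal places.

Mismatches occur at site 22 (W→S), site 26 (T→V), site 28 (S→H), site 29 (W→Y), site 36 (S→R), site 39 (K→L).
p = 6/41 = 0.146341.
d = −ln(1 − 0.146341) = −ln(0.853659) = 0.1582.

0.1582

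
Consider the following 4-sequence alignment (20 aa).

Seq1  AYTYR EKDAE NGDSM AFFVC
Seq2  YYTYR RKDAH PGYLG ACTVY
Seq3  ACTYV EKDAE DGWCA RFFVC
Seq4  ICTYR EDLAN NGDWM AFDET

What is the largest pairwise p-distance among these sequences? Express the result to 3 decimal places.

Pairwise Hamming distances:
  Seq1 vs Seq2: 10
  Seq1 vs Seq3: 7
  Seq1 vs Seq4: 9
  Seq2 vs Seq3: 13
  Seq2 vs Seq4: 14
  Seq3 vs Seq4: 13
The largest is 14 mismatches, between Seq2 and Seq4; p = 14/20 = 0.700.

0.700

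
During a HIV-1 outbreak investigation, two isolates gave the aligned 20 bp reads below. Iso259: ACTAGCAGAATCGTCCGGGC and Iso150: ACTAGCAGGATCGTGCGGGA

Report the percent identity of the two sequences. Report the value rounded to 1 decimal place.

The sequences differ at positions 9 (A/G), 15 (C/G), 20 (C/A).
17 of the 20 sites match, so the percent identity is 17/20 × 100 = 85.0%.

85.0%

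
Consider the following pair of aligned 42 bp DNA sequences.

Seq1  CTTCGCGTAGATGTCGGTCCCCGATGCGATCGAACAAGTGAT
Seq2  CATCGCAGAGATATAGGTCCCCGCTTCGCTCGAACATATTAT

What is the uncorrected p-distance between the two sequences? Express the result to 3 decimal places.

0.262

Mismatches occur at site 2 (T/A), site 7 (G/A), site 8 (T/G), site 13 (G/A), site 15 (C/A), site 24 (A/C), site 26 (G/T), site 29 (A/C), site 37 (A/T), site 38 (G/A), site 40 (G/T).
There are 11 differences over 42 sites, so p = 11/42 = 0.262.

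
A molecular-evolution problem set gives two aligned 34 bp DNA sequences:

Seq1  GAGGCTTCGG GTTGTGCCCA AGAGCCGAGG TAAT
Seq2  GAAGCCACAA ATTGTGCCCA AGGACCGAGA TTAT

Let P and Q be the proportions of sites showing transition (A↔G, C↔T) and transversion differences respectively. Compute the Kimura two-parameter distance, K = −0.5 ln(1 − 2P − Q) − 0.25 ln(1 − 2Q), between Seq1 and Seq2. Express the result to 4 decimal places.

0.4082

Differing sites — 3:G/A (Ti); 6:T/C (Ti); 7:T/A (Tv); 9:G/A (Ti); 10:G/A (Ti); 11:G/A (Ti); 23:A/G (Ti); 24:G/A (Ti); 30:G/A (Ti); 32:A/T (Tv).
Of the 10 differences, 8 transitions and 2 transversions over 34 sites: P = 8/34 = 0.235294, Q = 2/34 = 0.058824.
d = −0.5·ln(0.470588) − 0.25·ln(0.882352) = −0.5·(-0.753772) − 0.25·(-0.125164) = 0.4082.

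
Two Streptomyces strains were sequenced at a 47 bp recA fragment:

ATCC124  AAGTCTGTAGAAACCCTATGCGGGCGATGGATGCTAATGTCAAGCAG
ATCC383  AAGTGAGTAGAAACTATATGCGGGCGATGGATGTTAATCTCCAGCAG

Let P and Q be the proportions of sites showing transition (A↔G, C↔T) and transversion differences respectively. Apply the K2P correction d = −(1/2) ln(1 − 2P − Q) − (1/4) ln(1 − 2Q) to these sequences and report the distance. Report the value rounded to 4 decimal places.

0.1661

Differing sites — 5:C/G (Tv); 6:T/A (Tv); 15:C/T (Ti); 16:C/A (Tv); 34:C/T (Ti); 39:G/C (Tv); 42:A/C (Tv).
Of the 7 differences, 2 transitions and 5 transversions over 47 sites: P = 2/47 = 0.042553, Q = 5/47 = 0.106383.
d = −0.5·ln(0.808511) − 0.25·ln(0.787234) = −0.5·(-0.212561) − 0.25·(-0.239230) = 0.1661.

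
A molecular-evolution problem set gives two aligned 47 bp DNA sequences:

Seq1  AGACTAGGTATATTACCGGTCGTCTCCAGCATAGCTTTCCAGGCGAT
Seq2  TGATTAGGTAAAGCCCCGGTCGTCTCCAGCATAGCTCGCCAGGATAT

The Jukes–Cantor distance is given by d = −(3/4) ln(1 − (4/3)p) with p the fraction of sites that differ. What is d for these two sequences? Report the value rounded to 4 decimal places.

Mismatches occur at site 1 (A/T), site 4 (C/T), site 11 (T/A), site 13 (T/G), site 14 (T/C), site 15 (A/C), site 37 (T/C), site 38 (T/G), site 44 (C/A), site 45 (G/T).
p = 10/47 = 0.212766.
d = −0.75 · ln(1 − (4/3)·0.212766) = −0.75 · ln(0.716312) = −0.75 · (-0.333639) = 0.2502.

0.2502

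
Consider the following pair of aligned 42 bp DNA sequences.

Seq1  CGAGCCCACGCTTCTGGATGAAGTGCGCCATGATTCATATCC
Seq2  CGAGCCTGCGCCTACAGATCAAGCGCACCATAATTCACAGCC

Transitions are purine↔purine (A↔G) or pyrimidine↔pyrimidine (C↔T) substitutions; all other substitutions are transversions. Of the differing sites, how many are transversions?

3

The sequences differ at positions 7 (C/T, transition), 8 (A/G, transition), 12 (T/C, transition), 14 (C/A, transversion), 15 (T/C, transition), 16 (G/A, transition), 20 (G/C, transversion), 24 (T/C, transition), 27 (G/A, transition), 32 (G/A, transition), 38 (T/C, transition), 40 (T/G, transversion).
Of the 12 differences, 9 transitions and 3 transversions, so the answer is 3.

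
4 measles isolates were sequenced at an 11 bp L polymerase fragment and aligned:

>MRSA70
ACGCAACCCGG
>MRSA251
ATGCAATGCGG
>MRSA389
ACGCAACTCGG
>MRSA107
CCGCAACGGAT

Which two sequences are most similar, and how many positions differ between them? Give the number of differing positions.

Pairwise Hamming distances:
  MRSA70 vs MRSA251: 3
  MRSA70 vs MRSA389: 1
  MRSA70 vs MRSA107: 5
  MRSA251 vs MRSA389: 3
  MRSA251 vs MRSA107: 6
  MRSA389 vs MRSA107: 5
The smallest is 1, between MRSA70 and MRSA389.

1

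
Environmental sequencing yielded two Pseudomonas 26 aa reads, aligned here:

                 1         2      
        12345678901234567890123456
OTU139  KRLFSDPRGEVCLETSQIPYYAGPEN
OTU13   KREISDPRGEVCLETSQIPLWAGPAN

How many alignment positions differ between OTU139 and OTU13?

5

Differing sites — 3:L/E; 4:F/I; 20:Y/L; 21:Y/W; 25:E/A.
That gives 5 mismatches out of 26 aligned sites, so the Hamming distance is 5.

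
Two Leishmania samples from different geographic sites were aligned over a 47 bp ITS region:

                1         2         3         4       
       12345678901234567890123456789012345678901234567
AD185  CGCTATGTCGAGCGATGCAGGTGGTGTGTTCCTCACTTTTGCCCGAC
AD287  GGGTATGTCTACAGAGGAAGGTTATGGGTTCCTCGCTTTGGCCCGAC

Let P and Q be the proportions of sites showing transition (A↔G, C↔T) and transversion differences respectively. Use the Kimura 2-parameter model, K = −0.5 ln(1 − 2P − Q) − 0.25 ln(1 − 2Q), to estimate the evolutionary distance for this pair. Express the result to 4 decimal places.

Differing sites — 1:C/G (Tv); 3:C/G (Tv); 10:G/T (Tv); 12:G/C (Tv); 13:C/A (Tv); 16:T/G (Tv); 18:C/A (Tv); 23:G/T (Tv); 24:G/A (Ti); 27:T/G (Tv); 35:A/G (Ti); 40:T/G (Tv).
Of the 12 differences, 2 transitions and 10 transversions over 47 sites: P = 2/47 = 0.042553, Q = 10/47 = 0.212766.
d = −0.5·ln(0.702128) − 0.25·ln(0.574468) = −0.5·(-0.353640) − 0.25·(-0.554311) = 0.3154.

0.3154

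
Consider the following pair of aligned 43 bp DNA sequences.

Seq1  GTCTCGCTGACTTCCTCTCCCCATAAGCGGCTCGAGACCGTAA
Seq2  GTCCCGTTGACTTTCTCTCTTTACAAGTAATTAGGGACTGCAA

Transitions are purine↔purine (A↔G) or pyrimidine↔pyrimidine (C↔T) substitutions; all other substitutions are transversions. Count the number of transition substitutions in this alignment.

14

Mismatches occur at site 4 (T→C, transition), site 7 (C→T, transition), site 14 (C→T, transition), site 20 (C→T, transition), site 21 (C→T, transition), site 22 (C→T, transition), site 24 (T→C, transition), site 28 (C→T, transition), site 29 (G→A, transition), site 30 (G→A, transition), site 31 (C→T, transition), site 33 (C→A, transversion), site 35 (A→G, transition), site 39 (C→T, transition), site 41 (T→C, transition).
Of the 15 differences, 14 transitions and 1 transversion, so the answer is 14.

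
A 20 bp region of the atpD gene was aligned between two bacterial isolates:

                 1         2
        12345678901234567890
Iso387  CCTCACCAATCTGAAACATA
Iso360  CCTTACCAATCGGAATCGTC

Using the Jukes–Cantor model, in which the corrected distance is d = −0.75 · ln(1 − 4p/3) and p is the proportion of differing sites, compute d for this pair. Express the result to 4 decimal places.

The sequences differ at positions 4 (C/T), 12 (T/G), 16 (A/T), 18 (A/G), 20 (A/C).
p = 5/20 = 0.250000.
d = −0.75 · ln(1 − (4/3)·0.250000) = −0.75 · ln(0.666667) = −0.75 · (-0.405465) = 0.3041.

0.3041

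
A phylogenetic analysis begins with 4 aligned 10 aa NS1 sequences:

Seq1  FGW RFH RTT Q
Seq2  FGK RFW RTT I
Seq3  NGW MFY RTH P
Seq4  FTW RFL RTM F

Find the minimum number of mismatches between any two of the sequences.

3

Pairwise Hamming distances:
  Seq1 vs Seq2: 3
  Seq1 vs Seq3: 5
  Seq1 vs Seq4: 4
  Seq2 vs Seq3: 6
  Seq2 vs Seq4: 5
  Seq3 vs Seq4: 6
The smallest is 3, between Seq1 and Seq2.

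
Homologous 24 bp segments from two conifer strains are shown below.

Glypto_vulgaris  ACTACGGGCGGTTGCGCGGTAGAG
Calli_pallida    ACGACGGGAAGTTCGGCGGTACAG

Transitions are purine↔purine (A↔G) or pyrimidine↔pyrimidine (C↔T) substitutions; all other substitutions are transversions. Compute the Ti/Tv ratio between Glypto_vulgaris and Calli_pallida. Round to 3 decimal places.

The sequences differ at positions 3 (T/G, transversion), 9 (C/A, transversion), 10 (G/A, transition), 14 (G/C, transversion), 15 (C/G, transversion), 22 (G/C, transversion).
Of the 6 differences, 1 transition and 5 transversions, so Ti/Tv = 1/5 = 0.200.

0.200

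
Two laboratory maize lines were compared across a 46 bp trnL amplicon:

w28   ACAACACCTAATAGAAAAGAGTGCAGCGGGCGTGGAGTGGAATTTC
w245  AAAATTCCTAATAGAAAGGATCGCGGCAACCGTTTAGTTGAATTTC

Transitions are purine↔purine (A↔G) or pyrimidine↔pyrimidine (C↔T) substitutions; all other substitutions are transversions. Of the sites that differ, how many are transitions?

6

Differing sites — 2:C/A (Tv); 5:C/T (Ti); 6:A/T (Tv); 18:A/G (Ti); 21:G/T (Tv); 22:T/C (Ti); 25:A/G (Ti); 28:G/A (Ti); 29:G/A (Ti); 30:G/C (Tv); 34:G/T (Tv); 35:G/T (Tv); 39:G/T (Tv).
Of the 13 differences, 6 transitions and 7 transversions, so the answer is 6.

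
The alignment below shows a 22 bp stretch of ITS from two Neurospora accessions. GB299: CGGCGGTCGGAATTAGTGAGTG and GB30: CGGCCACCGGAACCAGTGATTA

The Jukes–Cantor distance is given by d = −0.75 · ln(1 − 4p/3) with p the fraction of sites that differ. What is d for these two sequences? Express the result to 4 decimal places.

0.4141

The sequences differ at positions 5 (G/C), 6 (G/A), 7 (T/C), 13 (T/C), 14 (T/C), 20 (G/T), 22 (G/A).
p = 7/22 = 0.318182.
d = −0.75 · ln(1 − (4/3)·0.318182) = −0.75 · ln(0.575757) = −0.75 · (-0.552070) = 0.4141.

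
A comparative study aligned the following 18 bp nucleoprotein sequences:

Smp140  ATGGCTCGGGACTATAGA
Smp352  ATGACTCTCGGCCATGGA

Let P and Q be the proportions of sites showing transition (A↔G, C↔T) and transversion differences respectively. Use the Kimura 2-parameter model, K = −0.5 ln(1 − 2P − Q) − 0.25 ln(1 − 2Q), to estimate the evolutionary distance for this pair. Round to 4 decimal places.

Differing sites — 4:G/A (Ti); 8:G/T (Tv); 9:G/C (Tv); 11:A/G (Ti); 13:T/C (Ti); 16:A/G (Ti).
Of the 6 differences, 4 transitions and 2 transversions over 18 sites: P = 4/18 = 0.222222, Q = 2/18 = 0.111111.
d = −0.5·ln(0.444445) − 0.25·ln(0.777778) = −0.5·(-0.810929) − 0.25·(-0.251314) = 0.4683.

0.4683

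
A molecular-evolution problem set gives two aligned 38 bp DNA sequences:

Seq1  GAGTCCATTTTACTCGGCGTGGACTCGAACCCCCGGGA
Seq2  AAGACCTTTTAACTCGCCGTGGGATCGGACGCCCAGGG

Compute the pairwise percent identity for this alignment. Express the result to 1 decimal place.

71.1%

Mismatches occur at site 1 (G↔A), site 4 (T↔A), site 7 (A↔T), site 11 (T↔A), site 17 (G↔C), site 23 (A↔G), site 24 (C↔A), site 28 (A↔G), site 31 (C↔G), site 35 (G↔A), site 38 (A↔G).
27 of the 38 sites match, so the percent identity is 27/38 × 100 = 71.1%.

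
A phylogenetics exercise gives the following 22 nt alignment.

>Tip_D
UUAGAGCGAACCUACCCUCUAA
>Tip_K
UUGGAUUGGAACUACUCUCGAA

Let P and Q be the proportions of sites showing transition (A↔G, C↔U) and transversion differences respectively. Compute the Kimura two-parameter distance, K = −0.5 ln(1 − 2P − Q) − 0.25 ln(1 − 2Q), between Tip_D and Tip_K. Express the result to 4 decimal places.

0.4262

The sequences differ at positions 3 (A/G, transition), 6 (G/U, transversion), 7 (C/U, transition), 9 (A/G, transition), 11 (C/A, transversion), 16 (C/U, transition), 20 (U/G, transversion).
Of the 7 differences, 4 transitions and 3 transversions over 22 sites: P = 4/22 = 0.181818, Q = 3/22 = 0.136364.
d = −0.5·ln(0.500000) − 0.25·ln(0.727272) = −0.5·(-0.693147) − 0.25·(-0.318455) = 0.4262.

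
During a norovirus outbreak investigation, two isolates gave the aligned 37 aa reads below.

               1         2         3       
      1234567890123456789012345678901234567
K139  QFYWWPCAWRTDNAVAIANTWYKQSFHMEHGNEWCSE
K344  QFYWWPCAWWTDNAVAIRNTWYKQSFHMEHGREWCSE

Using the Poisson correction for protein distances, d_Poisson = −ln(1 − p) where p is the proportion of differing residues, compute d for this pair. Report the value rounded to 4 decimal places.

0.0846

Differing sites — 10:R/W; 18:A/R; 32:N/R.
p = 3/37 = 0.081081.
d = −ln(1 − 0.081081) = −ln(0.918919) = 0.0846.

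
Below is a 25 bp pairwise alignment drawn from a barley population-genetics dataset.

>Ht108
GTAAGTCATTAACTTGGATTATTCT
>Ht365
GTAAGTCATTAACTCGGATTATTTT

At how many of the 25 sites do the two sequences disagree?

2

The sequences differ at positions 15 (T/C), 24 (C/T).
That gives 2 mismatches out of 25 aligned sites, so the Hamming distance is 2.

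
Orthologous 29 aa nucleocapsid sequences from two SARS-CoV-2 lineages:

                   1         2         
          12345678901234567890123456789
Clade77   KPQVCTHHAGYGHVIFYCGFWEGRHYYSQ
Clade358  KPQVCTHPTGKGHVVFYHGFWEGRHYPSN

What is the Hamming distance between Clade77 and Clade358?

7

Mismatches occur at site 8 (H/P), site 9 (A/T), site 11 (Y/K), site 15 (I/V), site 18 (C/H), site 27 (Y/P), site 29 (Q/N).
That gives 7 mismatches out of 29 aligned sites, so the Hamming distance is 7.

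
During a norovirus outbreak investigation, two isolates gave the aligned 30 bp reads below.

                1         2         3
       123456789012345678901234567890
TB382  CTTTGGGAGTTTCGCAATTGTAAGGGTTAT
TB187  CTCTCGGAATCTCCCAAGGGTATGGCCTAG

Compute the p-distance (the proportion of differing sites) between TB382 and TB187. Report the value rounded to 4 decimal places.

The sequences differ at positions 3 (T/C), 5 (G/C), 9 (G/A), 11 (T/C), 14 (G/C), 18 (T/G), 19 (T/G), 23 (A/T), 26 (G/C), 27 (T/C), 30 (T/G).
There are 11 differences over 30 sites, so p = 11/30 = 0.3667.

0.3667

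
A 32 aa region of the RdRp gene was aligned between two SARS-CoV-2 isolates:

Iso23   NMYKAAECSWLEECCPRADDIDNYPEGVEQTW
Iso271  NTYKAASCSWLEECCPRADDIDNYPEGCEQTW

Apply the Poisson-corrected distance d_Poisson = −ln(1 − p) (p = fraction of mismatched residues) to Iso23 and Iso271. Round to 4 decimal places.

0.0984

Differing sites — 2:M/T; 7:E/S; 28:V/C.
p = 3/32 = 0.093750.
d = −ln(1 − 0.093750) = −ln(0.906250) = 0.0984.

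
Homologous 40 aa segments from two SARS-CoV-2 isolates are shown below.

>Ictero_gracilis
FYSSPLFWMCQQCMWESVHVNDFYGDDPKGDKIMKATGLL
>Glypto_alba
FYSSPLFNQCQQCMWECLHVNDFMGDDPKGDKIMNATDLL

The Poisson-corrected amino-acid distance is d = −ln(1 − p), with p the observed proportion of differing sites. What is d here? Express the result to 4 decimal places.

0.1924

Mismatches occur at site 8 (W→N), site 9 (M→Q), site 17 (S→C), site 18 (V→L), site 24 (Y→M), site 35 (K→N), site 38 (G→D).
p = 7/40 = 0.175000.
d = −ln(1 − 0.175000) = −ln(0.825000) = 0.1924.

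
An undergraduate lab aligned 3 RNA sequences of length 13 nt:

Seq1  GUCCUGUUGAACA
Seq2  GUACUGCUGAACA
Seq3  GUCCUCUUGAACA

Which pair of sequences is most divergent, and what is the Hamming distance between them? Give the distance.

Pairwise Hamming distances:
  Seq1 vs Seq2: 2
  Seq1 vs Seq3: 1
  Seq2 vs Seq3: 3
The largest is 3, between Seq2 and Seq3.

3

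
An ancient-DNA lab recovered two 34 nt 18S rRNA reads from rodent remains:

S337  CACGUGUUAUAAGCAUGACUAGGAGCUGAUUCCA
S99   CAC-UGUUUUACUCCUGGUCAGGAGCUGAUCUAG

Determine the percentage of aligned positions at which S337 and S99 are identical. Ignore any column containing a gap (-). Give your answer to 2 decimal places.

Excluding the 1 gap column leaves 33 comparable sites.
Mismatches occur at site 9 (A↔U), site 12 (A↔C), site 13 (G↔U), site 15 (A↔C), site 18 (A↔G), site 19 (C↔U), site 20 (U↔C), site 31 (U↔C), site 32 (C↔U), site 33 (C↔A), site 34 (A↔G).
22 of the 33 comparable sites match, so the percent identity is 22/33 × 100 = 66.67%.

66.67%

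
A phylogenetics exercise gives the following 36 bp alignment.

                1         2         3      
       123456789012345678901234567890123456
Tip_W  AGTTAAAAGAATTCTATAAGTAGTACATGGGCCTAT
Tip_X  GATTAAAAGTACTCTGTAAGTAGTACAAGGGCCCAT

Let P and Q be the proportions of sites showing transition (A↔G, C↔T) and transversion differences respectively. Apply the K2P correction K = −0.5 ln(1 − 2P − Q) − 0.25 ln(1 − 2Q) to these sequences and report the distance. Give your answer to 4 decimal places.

The sequences differ at positions 1 (A/G, transition), 2 (G/A, transition), 10 (A/T, transversion), 12 (T/C, transition), 16 (A/G, transition), 28 (T/A, transversion), 34 (T/C, transition).
Of the 7 differences, 5 transitions and 2 transversions over 36 sites: P = 5/36 = 0.138889, Q = 2/36 = 0.055556.
d = −0.5·ln(0.666666) − 0.25·ln(0.888888) = −0.5·(-0.405466) − 0.25·(-0.117784) = 0.2322.

0.2322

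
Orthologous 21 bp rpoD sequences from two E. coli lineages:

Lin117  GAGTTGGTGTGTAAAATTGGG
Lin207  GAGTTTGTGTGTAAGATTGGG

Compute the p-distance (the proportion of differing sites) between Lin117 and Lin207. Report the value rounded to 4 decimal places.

The sequences differ at positions 6 (G/T), 15 (A/G).
There are 2 differences over 21 sites, so p = 2/21 = 0.0952.

0.0952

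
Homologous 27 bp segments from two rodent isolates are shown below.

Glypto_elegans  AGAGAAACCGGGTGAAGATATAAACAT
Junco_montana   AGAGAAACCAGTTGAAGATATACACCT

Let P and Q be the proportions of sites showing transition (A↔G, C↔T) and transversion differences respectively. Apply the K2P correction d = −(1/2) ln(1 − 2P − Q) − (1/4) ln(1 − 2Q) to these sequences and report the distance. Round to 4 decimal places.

0.1652

The sequences differ at positions 10 (G/A, transition), 12 (G/T, transversion), 23 (A/C, transversion), 26 (A/C, transversion).
Of the 4 differences, 1 transition and 3 transversions over 27 sites: P = 1/27 = 0.037037, Q = 3/27 = 0.111111.
d = −0.5·ln(0.814815) − 0.25·ln(0.777778) = −0.5·(-0.204794) − 0.25·(-0.251314) = 0.1652.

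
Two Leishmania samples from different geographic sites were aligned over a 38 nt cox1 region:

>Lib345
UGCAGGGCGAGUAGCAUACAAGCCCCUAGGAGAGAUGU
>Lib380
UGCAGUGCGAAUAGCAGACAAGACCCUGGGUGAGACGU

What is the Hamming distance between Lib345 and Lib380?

7

Differing sites — 6:G/U; 11:G/A; 17:U/G; 23:C/A; 28:A/G; 31:A/U; 36:U/C.
That gives 7 mismatches out of 38 aligned sites, so the Hamming distance is 7.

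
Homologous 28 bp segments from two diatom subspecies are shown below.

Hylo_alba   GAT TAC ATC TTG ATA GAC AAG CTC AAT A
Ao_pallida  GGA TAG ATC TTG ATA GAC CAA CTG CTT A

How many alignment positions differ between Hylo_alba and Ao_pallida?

8

The sequences differ at positions 2 (A/G), 3 (T/A), 6 (C/G), 19 (A/C), 21 (G/A), 24 (C/G), 25 (A/C), 26 (A/T).
That gives 8 mismatches out of 28 aligned sites, so the Hamming distance is 8.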